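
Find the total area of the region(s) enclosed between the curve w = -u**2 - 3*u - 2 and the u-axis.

The curve meets the u-axis where -u**2 - 3*u - 2 = 0, i.e. -(u + 1)*(u + 2) = 0, at u = -2, -1.
On [-2, -1] the curve lies above the axis; ∫[-2,-1] (-u**2 - 3*u - 2) du = 1/6, giving area 1/6.

1/6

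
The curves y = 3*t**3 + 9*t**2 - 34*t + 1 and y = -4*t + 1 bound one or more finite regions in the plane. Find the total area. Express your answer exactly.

Set the curves equal: 3*t**3 + 9*t**2 - 34*t + 1 = -4*t + 1, so 3*t**3 + 9*t**2 - 30*t = 0, which factors as 3*t*(t - 2)*(t + 5) = 0. The curves meet at t = -5, 0, 2.
On [-5, 0], y = 3*t**3 + 9*t**2 - 34*t + 1 is on top; that piece has area ∫[-5,0] (3*t**3 + 9*t**2 - 30*t) dt = 1125/4.
On [0, 2], y = -4*t + 1 is on top; that piece has area ∫[0,2] (-(3*t**3 + 9*t**2 - 30*t)) dt = 24.
Total enclosed area = 1125/4 + 24 = 1221/4.

1221/4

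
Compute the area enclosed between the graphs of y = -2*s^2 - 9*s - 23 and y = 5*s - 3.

9

Set the curves equal: -2*s^2 - 9*s - 23 = 5*s - 3, so -2*s^2 - 14*s - 20 = 0, which factors as -2*(s + 2)*(s + 5) = 0. The curves meet at s = -5, -2.
On [-5, -2], y = -2*s^2 - 9*s - 23 is on top; that piece has area ∫[-5,-2] (-2*s^2 - 14*s - 20) ds = 9.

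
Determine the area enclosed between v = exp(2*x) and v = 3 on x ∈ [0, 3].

-23/2 + 3*log(3) + exp(6)/2

The difference (exp(2*x)) - (3) = exp(2*x) - 3 changes sign at x = log(3)/2 inside [0, 3], so split the integral there.
∫[0,log(3)/2] (exp(2*x) - 3) dx = 1 - 3*log(3)/2; the area of that piece is -1 + 3*log(3)/2.
∫[log(3)/2,3] (exp(2*x) - 3) dx = -21/2 + 3*log(3)/2 + exp(6)/2.
Total area = (-1 + 3*log(3)/2) + (-21/2 + 3*log(3)/2 + exp(6)/2) = -23/2 + 3*log(3) + exp(6)/2.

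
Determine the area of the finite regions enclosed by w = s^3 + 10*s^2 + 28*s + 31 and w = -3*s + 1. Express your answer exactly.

37/12

Set the curves equal: s^3 + 10*s^2 + 28*s + 31 = -3*s + 1, so s^3 + 10*s^2 + 31*s + 30 = 0, which factors as (s + 2)*(s + 3)*(s + 5) = 0. The curves meet at s = -5, -3, -2.
On [-5, -3], w = s^3 + 10*s^2 + 28*s + 31 is on top; that piece has area ∫[-5,-3] (s^3 + 10*s^2 + 31*s + 30) ds = 8/3.
On [-3, -2], w = -3*s + 1 is on top; that piece has area ∫[-3,-2] (-(s^3 + 10*s^2 + 31*s + 30)) ds = 5/12.
Total enclosed area = 8/3 + 5/12 = 37/12.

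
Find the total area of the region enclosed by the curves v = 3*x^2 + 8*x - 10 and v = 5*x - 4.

Set the curves equal: 3*x^2 + 8*x - 10 = 5*x - 4, so 3*x^2 + 3*x - 6 = 0, which factors as 3*(x - 1)*(x + 2) = 0. The curves meet at x = -2, 1.
On [-2, 1], v = 5*x - 4 is on top; that piece has area ∫[-2,1] (-(3*x^2 + 3*x - 6)) dx = 27/2.

27/2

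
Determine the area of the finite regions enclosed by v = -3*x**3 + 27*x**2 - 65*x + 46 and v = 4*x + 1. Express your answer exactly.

Set the curves equal: -3*x**3 + 27*x**2 - 65*x + 46 = 4*x + 1, so -3*x**3 + 27*x**2 - 69*x + 45 = 0, which factors as -3*(x - 5)*(x - 3)*(x - 1) = 0. The curves meet at x = 1, 3, 5.
On [1, 3], v = 4*x + 1 is on top; that piece has area ∫[1,3] (-(-3*x**3 + 27*x**2 - 69*x + 45)) dx = 12.
On [3, 5], v = -3*x**3 + 27*x**2 - 65*x + 46 is on top; that piece has area ∫[3,5] (-3*x**3 + 27*x**2 - 69*x + 45) dx = 12.
Total enclosed area = 12 + 12 = 24.

24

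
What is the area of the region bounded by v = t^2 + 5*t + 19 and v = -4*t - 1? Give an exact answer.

1/6

Set the curves equal: t^2 + 5*t + 19 = -4*t - 1, so t^2 + 9*t + 20 = 0, which factors as (t + 4)*(t + 5) = 0. The curves meet at t = -5, -4.
On [-5, -4], v = -4*t - 1 is on top; that piece has area ∫[-5,-4] (-(t^2 + 9*t + 20)) dt = 1/6.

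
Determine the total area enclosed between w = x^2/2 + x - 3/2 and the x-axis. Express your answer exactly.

The curve meets the x-axis where x^2/2 + x - 3/2 = 0, i.e. (x - 1)*(x + 3)/2 = 0, at x = -3, 1.
On [-3, 1] the curve lies below the axis; ∫[-3,1] (x^2/2 + x - 3/2) dx = -16/3, giving area 16/3.

16/3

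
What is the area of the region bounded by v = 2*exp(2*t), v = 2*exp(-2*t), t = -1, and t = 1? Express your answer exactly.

The difference (2*exp(2*t)) - (2*exp(-2*t)) = 2*exp(2*t) - 2*exp(-2*t) changes sign at t = 0 inside [-1, 1], so split the integral there.
∫[-1,0] (2*exp(2*t) - 2*exp(-2*t)) dt = -exp(2) - exp(-2) + 2; the area of that piece is -2 + exp(-2) + exp(2).
∫[0,1] (2*exp(2*t) - 2*exp(-2*t)) dt = -2 + exp(-2) + exp(2).
Total area = (-2 + exp(-2) + exp(2)) + (-2 + exp(-2) + exp(2)) = -4 + 2*exp(-2) + 2*exp(2).

-4 + 2*exp(-2) + 2*exp(2)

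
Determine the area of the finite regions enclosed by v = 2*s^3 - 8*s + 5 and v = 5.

16

Set the curves equal: 2*s^3 - 8*s + 5 = 5, so 2*s^3 - 8*s = 0, which factors as 2*s*(s - 2)*(s + 2) = 0. The curves meet at s = -2, 0, 2.
On [-2, 0], v = 2*s^3 - 8*s + 5 is on top; that piece has area ∫[-2,0] (2*s^3 - 8*s) ds = 8.
On [0, 2], v = 5 is on top; that piece has area ∫[0,2] (-(2*s^3 - 8*s)) ds = 8.
Total enclosed area = 8 + 8 = 16.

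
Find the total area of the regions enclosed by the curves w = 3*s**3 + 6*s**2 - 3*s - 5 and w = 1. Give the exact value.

37/4

Set the curves equal: 3*s**3 + 6*s**2 - 3*s - 5 = 1, so 3*s**3 + 6*s**2 - 3*s - 6 = 0, which factors as 3*(s - 1)*(s + 1)*(s + 2) = 0. The curves meet at s = -2, -1, 1.
On [-2, -1], w = 3*s**3 + 6*s**2 - 3*s - 5 is on top; that piece has area ∫[-2,-1] (3*s**3 + 6*s**2 - 3*s - 6) ds = 5/4.
On [-1, 1], w = 1 is on top; that piece has area ∫[-1,1] (-(3*s**3 + 6*s**2 - 3*s - 6)) ds = 8.
Total enclosed area = 5/4 + 8 = 37/4.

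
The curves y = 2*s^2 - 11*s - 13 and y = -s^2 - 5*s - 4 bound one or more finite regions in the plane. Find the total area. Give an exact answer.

32

Set the curves equal: 2*s^2 - 11*s - 13 = -s^2 - 5*s - 4, so 3*s^2 - 6*s - 9 = 0, which factors as 3*(s - 3)*(s + 1) = 0. The curves meet at s = -1, 3.
On [-1, 3], y = -s^2 - 5*s - 4 is on top; that piece has area ∫[-1,3] (-(3*s^2 - 6*s - 9)) ds = 32.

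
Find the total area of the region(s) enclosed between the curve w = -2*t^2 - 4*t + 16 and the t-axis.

The curve meets the t-axis where -2*t^2 - 4*t + 16 = 0, i.e. -2*(t - 2)*(t + 4) = 0, at t = -4, 2.
On [-4, 2] the curve lies above the axis; ∫[-4,2] (-2*t^2 - 4*t + 16) dt = 72, giving area 72.

72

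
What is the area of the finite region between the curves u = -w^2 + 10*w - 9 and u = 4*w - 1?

4/3

Both boundary curves give u as a function of w, so integrate with respect to w. Setting them equal: -w^2 + 6*w - 8 = 0, i.e. -(w - 4)*(w - 2) = 0, so they meet at w = 2, 4.
For w in [2, 4], u = -w^2 + 10*w - 9 is on the right; area = ∫[2,4] (-w^2 + 6*w - 8) dw = 4/3.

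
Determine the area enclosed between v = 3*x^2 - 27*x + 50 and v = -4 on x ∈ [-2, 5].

The difference (3*x^2 - 27*x + 50) - (-4) = 3*x^2 - 27*x + 54 changes sign at x = 3 inside [-2, 5], so split the integral there.
∫[-2,3] (3*x^2 - 27*x + 54) dx = 475/2.
∫[3,5] (3*x^2 - 27*x + 54) dx = -10; the area of that piece is 10.
Total area = 475/2 + 10 = 495/2.

495/2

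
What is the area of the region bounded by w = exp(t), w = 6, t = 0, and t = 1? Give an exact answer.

On [0, 1], (exp(t)) - (6) = exp(t) - 6 is ≤ 0 throughout, so the area is a single integral of |exp(t) - 6|.
∫[0,1] (exp(t) - 6) dt = -7 + exp(1); the area of that piece is 7 - exp(1).

7 - exp(1)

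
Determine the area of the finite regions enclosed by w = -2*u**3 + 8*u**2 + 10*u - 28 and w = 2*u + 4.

Set the curves equal: -2*u**3 + 8*u**2 + 10*u - 28 = 2*u + 4, so -2*u**3 + 8*u**2 + 8*u - 32 = 0, which factors as -2*(u - 4)*(u - 2)*(u + 2) = 0. The curves meet at u = -2, 2, 4.
On [-2, 2], w = 2*u + 4 is on top; that piece has area ∫[-2,2] (-(-2*u**3 + 8*u**2 + 8*u - 32)) du = 256/3.
On [2, 4], w = -2*u**3 + 8*u**2 + 10*u - 28 is on top; that piece has area ∫[2,4] (-2*u**3 + 8*u**2 + 8*u - 32) du = 40/3.
Total enclosed area = 256/3 + 40/3 = 296/3.

296/3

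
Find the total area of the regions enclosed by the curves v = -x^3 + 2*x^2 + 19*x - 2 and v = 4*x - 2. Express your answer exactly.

Set the curves equal: -x^3 + 2*x^2 + 19*x - 2 = 4*x - 2, so -x^3 + 2*x^2 + 15*x = 0, which factors as -x*(x - 5)*(x + 3) = 0. The curves meet at x = -3, 0, 5.
On [-3, 0], v = 4*x - 2 is on top; that piece has area ∫[-3,0] (-(-x^3 + 2*x^2 + 15*x)) dx = 117/4.
On [0, 5], v = -x^3 + 2*x^2 + 19*x - 2 is on top; that piece has area ∫[0,5] (-x^3 + 2*x^2 + 15*x) dx = 1375/12.
Total enclosed area = 117/4 + 1375/12 = 863/6.

863/6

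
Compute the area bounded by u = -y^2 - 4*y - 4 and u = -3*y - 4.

1/6

Both boundary curves give u as a function of y, so integrate with respect to y. Setting them equal: -y^2 - y = 0, i.e. -y*(y + 1) = 0, so they meet at y = -1, 0.
For y in [-1, 0], u = -y^2 - 4*y - 4 is on the right; area = ∫[-1,0] (-y^2 - y) dy = 1/6.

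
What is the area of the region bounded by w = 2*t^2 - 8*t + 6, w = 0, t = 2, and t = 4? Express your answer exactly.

4

The difference (2*t^2 - 8*t + 6) - (0) = 2*t^2 - 8*t + 6 changes sign at t = 3 inside [2, 4], so split the integral there.
∫[2,3] (2*t^2 - 8*t + 6) dt = -4/3; the area of that piece is 4/3.
∫[3,4] (2*t^2 - 8*t + 6) dt = 8/3.
Total area = 4/3 + 8/3 = 4.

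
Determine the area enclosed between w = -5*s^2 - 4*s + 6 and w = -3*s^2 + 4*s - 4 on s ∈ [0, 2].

12

The difference (-5*s^2 - 4*s + 6) - (-3*s^2 + 4*s - 4) = -2*s^2 - 8*s + 10 changes sign at s = 1 inside [0, 2], so split the integral there.
∫[0,1] (-2*s^2 - 8*s + 10) ds = 16/3.
∫[1,2] (-2*s^2 - 8*s + 10) ds = -20/3; the area of that piece is 20/3.
Total area = 16/3 + 20/3 = 12.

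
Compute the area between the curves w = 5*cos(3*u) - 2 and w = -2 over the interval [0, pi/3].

The difference (5*cos(3*u) - 2) - (-2) = 5*cos(3*u) changes sign at u = pi/6 inside [0, pi/3], so split the integral there.
∫[0,pi/6] (5*cos(3*u)) du = 5/3.
∫[pi/6,pi/3] (5*cos(3*u)) du = -5/3; the area of that piece is 5/3.
Total area = 5/3 + 5/3 = 10/3.

10/3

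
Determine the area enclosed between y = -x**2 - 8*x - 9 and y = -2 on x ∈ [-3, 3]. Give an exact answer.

The difference (-x**2 - 8*x - 9) - (-2) = -x**2 - 8*x - 7 changes sign at x = -1 inside [-3, 3], so split the integral there.
∫[-3,-1] (-x**2 - 8*x - 7) dx = 28/3.
∫[-1,3] (-x**2 - 8*x - 7) dx = -208/3; the area of that piece is 208/3.
Total area = 28/3 + 208/3 = 236/3.

236/3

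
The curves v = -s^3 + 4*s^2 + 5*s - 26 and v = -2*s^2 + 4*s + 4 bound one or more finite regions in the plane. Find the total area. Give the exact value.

407/4

Set the curves equal: -s^3 + 4*s^2 + 5*s - 26 = -2*s^2 + 4*s + 4, so -s^3 + 6*s^2 + s - 30 = 0, which factors as -(s - 5)*(s - 3)*(s + 2) = 0. The curves meet at s = -2, 3, 5.
On [-2, 3], v = -2*s^2 + 4*s + 4 is on top; that piece has area ∫[-2,3] (-(-s^3 + 6*s^2 + s - 30)) ds = 375/4.
On [3, 5], v = -s^3 + 4*s^2 + 5*s - 26 is on top; that piece has area ∫[3,5] (-s^3 + 6*s^2 + s - 30) ds = 8.
Total enclosed area = 375/4 + 8 = 407/4.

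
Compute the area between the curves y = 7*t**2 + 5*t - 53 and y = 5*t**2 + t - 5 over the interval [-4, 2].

On [-4, 2], (7*t**2 + 5*t - 53) - (5*t**2 + t - 5) = 2*t**2 + 4*t - 48 is ≤ 0 throughout, so the area is a single integral of |2*t**2 + 4*t - 48|.
∫[-4,2] (2*t**2 + 4*t - 48) dt = -264; the area of that piece is 264.

264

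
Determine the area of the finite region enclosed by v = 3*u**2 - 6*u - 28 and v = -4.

Set the curves equal: 3*u**2 - 6*u - 28 = -4, so 3*u**2 - 6*u - 24 = 0, which factors as 3*(u - 4)*(u + 2) = 0. The curves meet at u = -2, 4.
On [-2, 4], v = -4 is on top; that piece has area ∫[-2,4] (-(3*u**2 - 6*u - 24)) du = 108.

108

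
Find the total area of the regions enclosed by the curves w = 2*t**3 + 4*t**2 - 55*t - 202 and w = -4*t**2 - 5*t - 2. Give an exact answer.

4019/3

Set the curves equal: 2*t**3 + 4*t**2 - 55*t - 202 = -4*t**2 - 5*t - 2, so 2*t**3 + 8*t**2 - 50*t - 200 = 0, which factors as 2*(t - 5)*(t + 4)*(t + 5) = 0. The curves meet at t = -5, -4, 5.
On [-5, -4], w = 2*t**3 + 4*t**2 - 55*t - 202 is on top; that piece has area ∫[-5,-4] (2*t**3 + 8*t**2 - 50*t - 200) dt = 19/6.
On [-4, 5], w = -4*t**2 - 5*t - 2 is on top; that piece has area ∫[-4,5] (-(2*t**3 + 8*t**2 - 50*t - 200)) dt = 2673/2.
Total enclosed area = 19/6 + 2673/2 = 4019/3.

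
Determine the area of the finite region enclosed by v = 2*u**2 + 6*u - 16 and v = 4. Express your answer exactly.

Set the curves equal: 2*u**2 + 6*u - 16 = 4, so 2*u**2 + 6*u - 20 = 0, which factors as 2*(u - 2)*(u + 5) = 0. The curves meet at u = -5, 2.
On [-5, 2], v = 4 is on top; that piece has area ∫[-5,2] (-(2*u**2 + 6*u - 20)) du = 343/3.

343/3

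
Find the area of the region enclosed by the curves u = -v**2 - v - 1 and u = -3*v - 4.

32/3

Both boundary curves give u as a function of v, so integrate with respect to v. Setting them equal: -v**2 + 2*v + 3 = 0, i.e. -(v - 3)*(v + 1) = 0, so they meet at v = -1, 3.
For v in [-1, 3], u = -v**2 - v - 1 is on the right; area = ∫[-1,3] (-v**2 + 2*v + 3) dv = 32/3.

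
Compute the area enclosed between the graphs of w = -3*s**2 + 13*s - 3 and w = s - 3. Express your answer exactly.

32

Set the curves equal: -3*s**2 + 13*s - 3 = s - 3, so -3*s**2 + 12*s = 0, which factors as -3*s*(s - 4) = 0. The curves meet at s = 0, 4.
On [0, 4], w = -3*s**2 + 13*s - 3 is on top; that piece has area ∫[0,4] (-3*s**2 + 12*s) ds = 32.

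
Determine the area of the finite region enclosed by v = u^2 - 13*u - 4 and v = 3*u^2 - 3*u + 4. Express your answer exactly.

9

Set the curves equal: u^2 - 13*u - 4 = 3*u^2 - 3*u + 4, so -2*u^2 - 10*u - 8 = 0, which factors as -2*(u + 1)*(u + 4) = 0. The curves meet at u = -4, -1.
On [-4, -1], v = u^2 - 13*u - 4 is on top; that piece has area ∫[-4,-1] (-2*u^2 - 10*u - 8) du = 9.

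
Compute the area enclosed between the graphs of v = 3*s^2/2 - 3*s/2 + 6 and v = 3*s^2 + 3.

Set the curves equal: 3*s^2/2 - 3*s/2 + 6 = 3*s^2 + 3, so -3*s^2/2 - 3*s/2 + 3 = 0, which factors as -3*(s - 1)*(s + 2)/2 = 0. The curves meet at s = -2, 1.
On [-2, 1], v = 3*s^2/2 - 3*s/2 + 6 is on top; that piece has area ∫[-2,1] (-3*s^2/2 - 3*s/2 + 3) ds = 27/4.

27/4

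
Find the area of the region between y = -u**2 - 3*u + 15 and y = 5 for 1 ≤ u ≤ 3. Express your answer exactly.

7

The difference (-u**2 - 3*u + 15) - (5) = -u**2 - 3*u + 10 changes sign at u = 2 inside [1, 3], so split the integral there.
∫[1,2] (-u**2 - 3*u + 10) du = 19/6.
∫[2,3] (-u**2 - 3*u + 10) du = -23/6; the area of that piece is 23/6.
Total area = 19/6 + 23/6 = 7.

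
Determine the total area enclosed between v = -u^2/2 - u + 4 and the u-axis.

18

The curve meets the u-axis where -u^2/2 - u + 4 = 0, i.e. -(u - 2)*(u + 4)/2 = 0, at u = -4, 2.
On [-4, 2] the curve lies above the axis; ∫[-4,2] (-u^2/2 - u + 4) du = 18, giving area 18.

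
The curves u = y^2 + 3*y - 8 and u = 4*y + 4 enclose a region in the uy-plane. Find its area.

Both boundary curves give u as a function of y, so integrate with respect to y. Setting them equal: y^2 - y - 12 = 0, i.e. (y - 4)*(y + 3) = 0, so they meet at y = -3, 4.
For y in [-3, 4], u = y^2 + 3*y - 8 is on the left; area = ∫[-3,4] (-(y^2 - y - 12)) dy = 343/6.

343/6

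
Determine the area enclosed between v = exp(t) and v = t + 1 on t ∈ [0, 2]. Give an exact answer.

On [0, 2], (exp(t)) - (t + 1) = -t + exp(t) - 1 is ≥ 0 throughout, so the area is a single integral of |-t + exp(t) - 1|.
∫[0,2] (-t + exp(t) - 1) dt = -5 + exp(2).

-5 + exp(2)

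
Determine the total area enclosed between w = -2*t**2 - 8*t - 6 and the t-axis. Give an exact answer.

8/3

The curve meets the t-axis where -2*t**2 - 8*t - 6 = 0, i.e. -2*(t + 1)*(t + 3) = 0, at t = -3, -1.
On [-3, -1] the curve lies above the axis; ∫[-3,-1] (-2*t**2 - 8*t - 6) dt = 8/3, giving area 8/3.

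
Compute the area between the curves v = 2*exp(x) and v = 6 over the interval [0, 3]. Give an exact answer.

-28 + 12*log(3) + 2*exp(3)

The difference (2*exp(x)) - (6) = 2*exp(x) - 6 changes sign at x = log(3) inside [0, 3], so split the integral there.
∫[0,log(3)] (2*exp(x) - 6) dx = 4 - log(729); the area of that piece is -4 + log(729).
∫[log(3),3] (2*exp(x) - 6) dx = -24 + 6*log(3) + 2*exp(3).
Total area = (-4 + log(729)) + (-24 + 6*log(3) + 2*exp(3)) = -28 + 12*log(3) + 2*exp(3).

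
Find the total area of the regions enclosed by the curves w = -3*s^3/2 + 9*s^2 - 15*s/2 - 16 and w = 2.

Set the curves equal: -3*s^3/2 + 9*s^2 - 15*s/2 - 16 = 2, so -3*s^3/2 + 9*s^2 - 15*s/2 - 18 = 0, which factors as -3*(s - 4)*(s - 3)*(s + 1)/2 = 0. The curves meet at s = -1, 3, 4.
On [-1, 3], w = 2 is on top; that piece has area ∫[-1,3] (-(-3*s^3/2 + 9*s^2 - 15*s/2 - 18)) ds = 48.
On [3, 4], w = -3*s^3/2 + 9*s^2 - 15*s/2 - 16 is on top; that piece has area ∫[3,4] (-3*s^3/2 + 9*s^2 - 15*s/2 - 18) ds = 9/8.
Total enclosed area = 48 + 9/8 = 393/8.

393/8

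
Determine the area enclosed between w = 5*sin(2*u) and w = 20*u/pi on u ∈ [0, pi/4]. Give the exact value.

5/2 - 5*pi/8

On [0, pi/4], (5*sin(2*u)) - (20*u/pi) = -20*u/pi + 5*sin(2*u) is ≥ 0 throughout, so the area is a single integral of |-20*u/pi + 5*sin(2*u)|.
∫[0,pi/4] (-20*u/pi + 5*sin(2*u)) du = 5/2 - 5*pi/8.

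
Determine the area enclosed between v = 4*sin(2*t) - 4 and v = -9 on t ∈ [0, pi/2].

On [0, pi/2], (4*sin(2*t) - 4) - (-9) = 4*sin(2*t) + 5 is ≥ 0 throughout, so the area is a single integral of |4*sin(2*t) + 5|.
∫[0,pi/2] (4*sin(2*t) + 5) dt = 4 + 5*pi/2.

4 + 5*pi/2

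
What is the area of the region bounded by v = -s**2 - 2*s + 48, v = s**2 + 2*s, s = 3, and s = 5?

20

The difference (-s**2 - 2*s + 48) - (s**2 + 2*s) = -2*s**2 - 4*s + 48 changes sign at s = 4 inside [3, 5], so split the integral there.
∫[3,4] (-2*s**2 - 4*s + 48) ds = 28/3.
∫[4,5] (-2*s**2 - 4*s + 48) ds = -32/3; the area of that piece is 32/3.
Total area = 28/3 + 32/3 = 20.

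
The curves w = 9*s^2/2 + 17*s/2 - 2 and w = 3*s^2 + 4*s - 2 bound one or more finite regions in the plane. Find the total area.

Set the curves equal: 9*s^2/2 + 17*s/2 - 2 = 3*s^2 + 4*s - 2, so 3*s^2/2 + 9*s/2 = 0, which factors as 3*s*(s + 3)/2 = 0. The curves meet at s = -3, 0.
On [-3, 0], w = 3*s^2 + 4*s - 2 is on top; that piece has area ∫[-3,0] (-(3*s^2/2 + 9*s/2)) ds = 27/4.

27/4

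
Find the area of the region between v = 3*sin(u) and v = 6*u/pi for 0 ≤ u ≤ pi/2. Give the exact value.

On [0, pi/2], (3*sin(u)) - (6*u/pi) = -6*u/pi + 3*sin(u) is ≥ 0 throughout, so the area is a single integral of |-6*u/pi + 3*sin(u)|.
∫[0,pi/2] (-6*u/pi + 3*sin(u)) du = 3 - 3*pi/4.

3 - 3*pi/4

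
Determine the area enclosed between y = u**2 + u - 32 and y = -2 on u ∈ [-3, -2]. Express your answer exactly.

On [-3, -2], (u**2 + u - 32) - (-2) = u**2 + u - 30 is ≤ 0 throughout, so the area is a single integral of |u**2 + u - 30|.
∫[-3,-2] (u**2 + u - 30) du = -157/6; the area of that piece is 157/6.

157/6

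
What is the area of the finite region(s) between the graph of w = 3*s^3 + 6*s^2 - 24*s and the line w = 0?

The curve meets the s-axis where 3*s^3 + 6*s^2 - 24*s = 0, i.e. 3*s*(s - 2)*(s + 4) = 0, at s = -4, 0, 2.
On [-4, 0] the curve lies above the axis; ∫[-4,0] (3*s^3 + 6*s^2 - 24*s) ds = 128, giving area 128.
On [0, 2] the curve lies below the axis; ∫[0,2] (3*s^3 + 6*s^2 - 24*s) ds = -20, giving area 20.
Total area = 128 + 20 = 148.

148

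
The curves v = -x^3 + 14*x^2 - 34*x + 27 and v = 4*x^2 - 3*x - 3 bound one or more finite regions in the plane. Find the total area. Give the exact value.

Set the curves equal: -x^3 + 14*x^2 - 34*x + 27 = 4*x^2 - 3*x - 3, so -x^3 + 10*x^2 - 31*x + 30 = 0, which factors as -(x - 5)*(x - 3)*(x - 2) = 0. The curves meet at x = 2, 3, 5.
On [2, 3], v = 4*x^2 - 3*x - 3 is on top; that piece has area ∫[2,3] (-(-x^3 + 10*x^2 - 31*x + 30)) dx = 5/12.
On [3, 5], v = -x^3 + 14*x^2 - 34*x + 27 is on top; that piece has area ∫[3,5] (-x^3 + 10*x^2 - 31*x + 30) dx = 8/3.
Total enclosed area = 5/12 + 8/3 = 37/12.

37/12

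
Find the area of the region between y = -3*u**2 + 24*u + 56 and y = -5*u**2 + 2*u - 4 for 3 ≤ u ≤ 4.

485/3

On [3, 4], (-3*u**2 + 24*u + 56) - (-5*u**2 + 2*u - 4) = 2*u**2 + 22*u + 60 is ≥ 0 throughout, so the area is a single integral of |2*u**2 + 22*u + 60|.
∫[3,4] (2*u**2 + 22*u + 60) du = 485/3.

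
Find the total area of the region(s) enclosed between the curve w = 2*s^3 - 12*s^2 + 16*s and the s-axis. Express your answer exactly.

16

The curve meets the s-axis where 2*s^3 - 12*s^2 + 16*s = 0, i.e. 2*s*(s - 4)*(s - 2) = 0, at s = 0, 2, 4.
On [0, 2] the curve lies above the axis; ∫[0,2] (2*s^3 - 12*s^2 + 16*s) ds = 8, giving area 8.
On [2, 4] the curve lies below the axis; ∫[2,4] (2*s^3 - 12*s^2 + 16*s) ds = -8, giving area 8.
Total area = 8 + 8 = 16.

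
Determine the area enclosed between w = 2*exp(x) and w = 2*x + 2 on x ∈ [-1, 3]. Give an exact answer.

On [-1, 3], (2*exp(x)) - (2*x + 2) = -2*x + 2*exp(x) - 2 is ≥ 0 throughout, so the area is a single integral of |-2*x + 2*exp(x) - 2|.
∫[-1,3] (-2*x + 2*exp(x) - 2) dx = -16 - 2*exp(-1) + 2*exp(3).

-16 - 2*exp(-1) + 2*exp(3)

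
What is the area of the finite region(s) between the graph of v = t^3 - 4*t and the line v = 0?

The curve meets the t-axis where t^3 - 4*t = 0, i.e. t*(t - 2)*(t + 2) = 0, at t = -2, 0, 2.
On [-2, 0] the curve lies above the axis; ∫[-2,0] (t^3 - 4*t) dt = 4, giving area 4.
On [0, 2] the curve lies below the axis; ∫[0,2] (t^3 - 4*t) dt = -4, giving area 4.
Total area = 4 + 4 = 8.

8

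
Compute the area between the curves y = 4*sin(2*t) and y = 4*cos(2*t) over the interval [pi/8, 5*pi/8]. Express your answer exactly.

On [pi/8, 5*pi/8], (4*sin(2*t)) - (4*cos(2*t)) = 4*sin(2*t) - 4*cos(2*t) is ≥ 0 throughout, so the area is a single integral of |4*sin(2*t) - 4*cos(2*t)|.
∫[pi/8,5*pi/8] (4*sin(2*t) - 4*cos(2*t)) dt = 4*sqrt(2).

4*sqrt(2)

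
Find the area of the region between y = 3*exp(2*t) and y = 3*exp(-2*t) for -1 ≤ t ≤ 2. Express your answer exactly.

-6 + 3*exp(-4)/2 + 3*exp(-2)/2 + 3*exp(2)/2 + 3*exp(4)/2

The difference (3*exp(2*t)) - (3*exp(-2*t)) = 3*exp(2*t) - 3*exp(-2*t) changes sign at t = 0 inside [-1, 2], so split the integral there.
∫[-1,0] (3*exp(2*t) - 3*exp(-2*t)) dt = -3*exp(2)/2 - 3*exp(-2)/2 + 3; the area of that piece is -3 + 3*exp(-2)/2 + 3*exp(2)/2.
∫[0,2] (3*exp(2*t) - 3*exp(-2*t)) dt = -3 + 3*exp(-4)/2 + 3*exp(4)/2.
Total area = (-3 + 3*exp(-2)/2 + 3*exp(2)/2) + (-3 + 3*exp(-4)/2 + 3*exp(4)/2) = -6 + 3*exp(-4)/2 + 3*exp(-2)/2 + 3*exp(2)/2 + 3*exp(4)/2.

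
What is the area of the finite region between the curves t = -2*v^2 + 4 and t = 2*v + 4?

Both boundary curves give t as a function of v, so integrate with respect to v. Setting them equal: -2*v^2 - 2*v = 0, i.e. -2*v*(v + 1) = 0, so they meet at v = -1, 0.
For v in [-1, 0], t = -2*v^2 + 4 is on the right; area = ∫[-1,0] (-2*v^2 - 2*v) dv = 1/3.

1/3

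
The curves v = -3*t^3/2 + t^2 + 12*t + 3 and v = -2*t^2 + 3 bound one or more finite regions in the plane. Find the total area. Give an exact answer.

Set the curves equal: -3*t^3/2 + t^2 + 12*t + 3 = -2*t^2 + 3, so -3*t^3/2 + 3*t^2 + 12*t = 0, which factors as -3*t*(t - 4)*(t + 2)/2 = 0. The curves meet at t = -2, 0, 4.
On [-2, 0], v = -2*t^2 + 3 is on top; that piece has area ∫[-2,0] (-(-3*t^3/2 + 3*t^2 + 12*t)) dt = 10.
On [0, 4], v = -3*t^3/2 + t^2 + 12*t + 3 is on top; that piece has area ∫[0,4] (-3*t^3/2 + 3*t^2 + 12*t) dt = 64.
Total enclosed area = 10 + 64 = 74.

74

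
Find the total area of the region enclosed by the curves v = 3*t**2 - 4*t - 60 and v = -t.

Set the curves equal: 3*t**2 - 4*t - 60 = -t, so 3*t**2 - 3*t - 60 = 0, which factors as 3*(t - 5)*(t + 4) = 0. The curves meet at t = -4, 5.
On [-4, 5], v = -t is on top; that piece has area ∫[-4,5] (-(3*t**2 - 3*t - 60)) dt = 729/2.

729/2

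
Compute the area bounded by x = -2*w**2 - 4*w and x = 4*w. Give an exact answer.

64/3

Both boundary curves give x as a function of w, so integrate with respect to w. Setting them equal: -2*w**2 - 8*w = 0, i.e. -2*w*(w + 4) = 0, so they meet at w = -4, 0.
For w in [-4, 0], x = -2*w**2 - 4*w is on the right; area = ∫[-4,0] (-2*w**2 - 8*w) dw = 64/3.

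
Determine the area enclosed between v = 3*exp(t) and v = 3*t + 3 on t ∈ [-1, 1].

-6 - 3*exp(-1) + 3*exp(1)

On [-1, 1], (3*exp(t)) - (3*t + 3) = -3*t + 3*exp(t) - 3 is ≥ 0 throughout, so the area is a single integral of |-3*t + 3*exp(t) - 3|.
∫[-1,1] (-3*t + 3*exp(t) - 3) dt = -6 - 3*exp(-1) + 3*exp(1).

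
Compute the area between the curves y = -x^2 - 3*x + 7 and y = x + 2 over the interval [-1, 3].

24

The difference (-x^2 - 3*x + 7) - (x + 2) = -x^2 - 4*x + 5 changes sign at x = 1 inside [-1, 3], so split the integral there.
∫[-1,1] (-x^2 - 4*x + 5) dx = 28/3.
∫[1,3] (-x^2 - 4*x + 5) dx = -44/3; the area of that piece is 44/3.
Total area = 28/3 + 44/3 = 24.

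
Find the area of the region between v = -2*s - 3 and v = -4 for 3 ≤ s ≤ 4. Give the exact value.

On [3, 4], (-2*s - 3) - (-4) = -2*s + 1 is ≤ 0 throughout, so the area is a single integral of |-2*s + 1|.
∫[3,4] (-2*s + 1) ds = -6; the area of that piece is 6.

6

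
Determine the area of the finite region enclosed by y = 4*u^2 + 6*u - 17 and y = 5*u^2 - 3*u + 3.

Set the curves equal: 4*u^2 + 6*u - 17 = 5*u^2 - 3*u + 3, so -u^2 + 9*u - 20 = 0, which factors as -(u - 5)*(u - 4) = 0. The curves meet at u = 4, 5.
On [4, 5], y = 4*u^2 + 6*u - 17 is on top; that piece has area ∫[4,5] (-u^2 + 9*u - 20) du = 1/6.

1/6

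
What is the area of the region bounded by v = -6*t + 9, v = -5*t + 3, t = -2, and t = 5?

On [-2, 5], (-6*t + 9) - (-5*t + 3) = -t + 6 is ≥ 0 throughout, so the area is a single integral of |-t + 6|.
∫[-2,5] (-t + 6) dt = 63/2.

63/2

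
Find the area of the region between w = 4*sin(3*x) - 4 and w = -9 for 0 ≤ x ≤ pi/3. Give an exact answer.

On [0, pi/3], (4*sin(3*x) - 4) - (-9) = 4*sin(3*x) + 5 is ≥ 0 throughout, so the area is a single integral of |4*sin(3*x) + 5|.
∫[0,pi/3] (4*sin(3*x) + 5) dx = 8/3 + 5*pi/3.

8/3 + 5*pi/3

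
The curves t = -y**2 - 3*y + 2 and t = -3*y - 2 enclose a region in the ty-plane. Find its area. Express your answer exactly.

32/3

Both boundary curves give t as a function of y, so integrate with respect to y. Setting them equal: -y**2 + 4 = 0, i.e. -(y - 2)*(y + 2) = 0, so they meet at y = -2, 2.
For y in [-2, 2], t = -y**2 - 3*y + 2 is on the right; area = ∫[-2,2] (-y**2 + 4) dy = 32/3.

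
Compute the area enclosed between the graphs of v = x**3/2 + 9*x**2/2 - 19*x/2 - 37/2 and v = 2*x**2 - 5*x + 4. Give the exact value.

Set the curves equal: x**3/2 + 9*x**2/2 - 19*x/2 - 37/2 = 2*x**2 - 5*x + 4, so x**3/2 + 5*x**2/2 - 9*x/2 - 45/2 = 0, which factors as (x - 3)*(x + 3)*(x + 5)/2 = 0. The curves meet at x = -5, -3, 3.
On [-5, -3], v = x**3/2 + 9*x**2/2 - 19*x/2 - 37/2 is on top; that piece has area ∫[-5,-3] (x**3/2 + 5*x**2/2 - 9*x/2 - 45/2) dx = 14/3.
On [-3, 3], v = 2*x**2 - 5*x + 4 is on top; that piece has area ∫[-3,3] (-(x**3/2 + 5*x**2/2 - 9*x/2 - 45/2)) dx = 90.
Total enclosed area = 14/3 + 90 = 284/3.

284/3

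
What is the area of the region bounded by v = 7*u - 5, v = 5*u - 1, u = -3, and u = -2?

On [-3, -2], (7*u - 5) - (5*u - 1) = 2*u - 4 is ≤ 0 throughout, so the area is a single integral of |2*u - 4|.
∫[-3,-2] (2*u - 4) du = -9; the area of that piece is 9.

9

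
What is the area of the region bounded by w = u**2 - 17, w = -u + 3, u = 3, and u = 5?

9

The difference (u**2 - 17) - (-u + 3) = u**2 + u - 20 changes sign at u = 4 inside [3, 5], so split the integral there.
∫[3,4] (u**2 + u - 20) du = -25/6; the area of that piece is 25/6.
∫[4,5] (u**2 + u - 20) du = 29/6.
Total area = 25/6 + 29/6 = 9.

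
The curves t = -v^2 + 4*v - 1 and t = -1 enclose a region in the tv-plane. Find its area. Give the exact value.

Both boundary curves give t as a function of v, so integrate with respect to v. Setting them equal: -v^2 + 4*v = 0, i.e. -v*(v - 4) = 0, so they meet at v = 0, 4.
For v in [0, 4], t = -v^2 + 4*v - 1 is on the right; area = ∫[0,4] (-v^2 + 4*v) dv = 32/3.

32/3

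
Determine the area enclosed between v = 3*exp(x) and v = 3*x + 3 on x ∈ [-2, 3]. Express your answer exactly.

On [-2, 3], (3*exp(x)) - (3*x + 3) = -3*x + 3*exp(x) - 3 is ≥ 0 throughout, so the area is a single integral of |-3*x + 3*exp(x) - 3|.
∫[-2,3] (-3*x + 3*exp(x) - 3) dx = -45/2 - 3*exp(-2) + 3*exp(3).

-45/2 - 3*exp(-2) + 3*exp(3)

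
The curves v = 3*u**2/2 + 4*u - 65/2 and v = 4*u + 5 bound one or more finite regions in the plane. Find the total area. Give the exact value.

250

Set the curves equal: 3*u**2/2 + 4*u - 65/2 = 4*u + 5, so 3*u**2/2 - 75/2 = 0, which factors as 3*(u - 5)*(u + 5)/2 = 0. The curves meet at u = -5, 5.
On [-5, 5], v = 4*u + 5 is on top; that piece has area ∫[-5,5] (-(3*u**2/2 - 75/2)) du = 250.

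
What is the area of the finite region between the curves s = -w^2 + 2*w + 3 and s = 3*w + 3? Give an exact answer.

1/6

Both boundary curves give s as a function of w, so integrate with respect to w. Setting them equal: -w^2 - w = 0, i.e. -w*(w + 1) = 0, so they meet at w = -1, 0.
For w in [-1, 0], s = -w^2 + 2*w + 3 is on the right; area = ∫[-1,0] (-w^2 - w) dw = 1/6.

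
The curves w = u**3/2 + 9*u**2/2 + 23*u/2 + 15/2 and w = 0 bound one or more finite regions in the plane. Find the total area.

4

Set the curves equal: u**3/2 + 9*u**2/2 + 23*u/2 + 15/2 = 0, so u**3/2 + 9*u**2/2 + 23*u/2 + 15/2 = 0, which factors as (u + 1)*(u + 3)*(u + 5)/2 = 0. The curves meet at u = -5, -3, -1.
On [-5, -3], w = u**3/2 + 9*u**2/2 + 23*u/2 + 15/2 is on top; that piece has area ∫[-5,-3] (u**3/2 + 9*u**2/2 + 23*u/2 + 15/2) du = 2.
On [-3, -1], w = 0 is on top; that piece has area ∫[-3,-1] (-(u**3/2 + 9*u**2/2 + 23*u/2 + 15/2)) du = 2.
Total enclosed area = 2 + 2 = 4.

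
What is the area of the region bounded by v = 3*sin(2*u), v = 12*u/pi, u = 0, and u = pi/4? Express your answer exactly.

On [0, pi/4], (3*sin(2*u)) - (12*u/pi) = -12*u/pi + 3*sin(2*u) is ≥ 0 throughout, so the area is a single integral of |-12*u/pi + 3*sin(2*u)|.
∫[0,pi/4] (-12*u/pi + 3*sin(2*u)) du = 3/2 - 3*pi/8.

3/2 - 3*pi/8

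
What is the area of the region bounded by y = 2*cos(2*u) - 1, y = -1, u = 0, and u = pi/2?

2

The difference (2*cos(2*u) - 1) - (-1) = 2*cos(2*u) changes sign at u = pi/4 inside [0, pi/2], so split the integral there.
∫[0,pi/4] (2*cos(2*u)) du = 1.
∫[pi/4,pi/2] (2*cos(2*u)) du = -1; the area of that piece is 1.
Total area = 1 + 1 = 2.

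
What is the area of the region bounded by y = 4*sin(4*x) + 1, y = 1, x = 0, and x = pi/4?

2

On [0, pi/4], (4*sin(4*x) + 1) - (1) = 4*sin(4*x) is ≥ 0 throughout, so the area is a single integral of |4*sin(4*x)|.
∫[0,pi/4] (4*sin(4*x)) dx = 2.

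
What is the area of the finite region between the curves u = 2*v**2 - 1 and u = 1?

Both boundary curves give u as a function of v, so integrate with respect to v. Setting them equal: 2*v**2 - 2 = 0, i.e. 2*(v - 1)*(v + 1) = 0, so they meet at v = -1, 1.
For v in [-1, 1], u = 2*v**2 - 1 is on the left; area = ∫[-1,1] (-(2*v**2 - 2)) dv = 8/3.

8/3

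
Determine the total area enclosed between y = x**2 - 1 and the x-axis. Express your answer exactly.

The curve meets the x-axis where x**2 - 1 = 0, i.e. (x - 1)*(x + 1) = 0, at x = -1, 1.
On [-1, 1] the curve lies below the axis; ∫[-1,1] (x**2 - 1) dx = -4/3, giving area 4/3.

4/3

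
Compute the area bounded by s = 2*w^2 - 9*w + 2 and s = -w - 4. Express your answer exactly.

Both boundary curves give s as a function of w, so integrate with respect to w. Setting them equal: 2*w^2 - 8*w + 6 = 0, i.e. 2*(w - 3)*(w - 1) = 0, so they meet at w = 1, 3.
For w in [1, 3], s = 2*w^2 - 9*w + 2 is on the left; area = ∫[1,3] (-(2*w^2 - 8*w + 6)) dw = 8/3.

8/3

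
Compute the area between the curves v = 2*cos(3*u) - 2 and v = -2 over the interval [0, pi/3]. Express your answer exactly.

4/3

The difference (2*cos(3*u) - 2) - (-2) = 2*cos(3*u) changes sign at u = pi/6 inside [0, pi/3], so split the integral there.
∫[0,pi/6] (2*cos(3*u)) du = 2/3.
∫[pi/6,pi/3] (2*cos(3*u)) du = -2/3; the area of that piece is 2/3.
Total area = 2/3 + 2/3 = 4/3.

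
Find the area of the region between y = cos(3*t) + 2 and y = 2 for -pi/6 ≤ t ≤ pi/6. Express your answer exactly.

2/3

On [-pi/6, pi/6], (cos(3*t) + 2) - (2) = cos(3*t) is ≥ 0 throughout, so the area is a single integral of |cos(3*t)|.
∫[-pi/6,pi/6] (cos(3*t)) dt = 2/3.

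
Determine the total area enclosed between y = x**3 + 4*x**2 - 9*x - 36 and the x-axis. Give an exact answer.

The curve meets the x-axis where x**3 + 4*x**2 - 9*x - 36 = 0, i.e. (x - 3)*(x + 3)*(x + 4) = 0, at x = -4, -3, 3.
On [-4, -3] the curve lies above the axis; ∫[-4,-3] (x**3 + 4*x**2 - 9*x - 36) dx = 13/12, giving area 13/12.
On [-3, 3] the curve lies below the axis; ∫[-3,3] (x**3 + 4*x**2 - 9*x - 36) dx = -144, giving area 144.
Total area = 13/12 + 144 = 1741/12.

1741/12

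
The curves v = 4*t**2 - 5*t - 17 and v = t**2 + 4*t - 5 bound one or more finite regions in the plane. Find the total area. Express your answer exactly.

Set the curves equal: 4*t**2 - 5*t - 17 = t**2 + 4*t - 5, so 3*t**2 - 9*t - 12 = 0, which factors as 3*(t - 4)*(t + 1) = 0. The curves meet at t = -1, 4.
On [-1, 4], v = t**2 + 4*t - 5 is on top; that piece has area ∫[-1,4] (-(3*t**2 - 9*t - 12)) dt = 125/2.

125/2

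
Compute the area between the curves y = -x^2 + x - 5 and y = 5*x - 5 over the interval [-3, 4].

The difference (-x^2 + x - 5) - (5*x - 5) = -x^2 - 4*x changes sign at x = 0 inside [-3, 4], so split the integral there.
∫[-3,0] (-x^2 - 4*x) dx = 9.
∫[0,4] (-x^2 - 4*x) dx = -160/3; the area of that piece is 160/3.
Total area = 9 + 160/3 = 187/3.

187/3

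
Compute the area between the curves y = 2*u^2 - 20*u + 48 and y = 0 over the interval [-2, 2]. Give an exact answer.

608/3

On [-2, 2], (2*u^2 - 20*u + 48) - (0) = 2*u^2 - 20*u + 48 is ≥ 0 throughout, so the area is a single integral of |2*u^2 - 20*u + 48|.
∫[-2,2] (2*u^2 - 20*u + 48) du = 608/3.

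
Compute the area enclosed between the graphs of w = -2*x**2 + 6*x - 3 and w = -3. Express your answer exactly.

Set the curves equal: -2*x**2 + 6*x - 3 = -3, so -2*x**2 + 6*x = 0, which factors as -2*x*(x - 3) = 0. The curves meet at x = 0, 3.
On [0, 3], w = -2*x**2 + 6*x - 3 is on top; that piece has area ∫[0,3] (-2*x**2 + 6*x) dx = 9.

9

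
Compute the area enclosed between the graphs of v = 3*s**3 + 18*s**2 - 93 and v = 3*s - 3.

1221/4

Set the curves equal: 3*s**3 + 18*s**2 - 93 = 3*s - 3, so 3*s**3 + 18*s**2 - 3*s - 90 = 0, which factors as 3*(s - 2)*(s + 3)*(s + 5) = 0. The curves meet at s = -5, -3, 2.
On [-5, -3], v = 3*s**3 + 18*s**2 - 93 is on top; that piece has area ∫[-5,-3] (3*s**3 + 18*s**2 - 3*s - 90) ds = 24.
On [-3, 2], v = 3*s - 3 is on top; that piece has area ∫[-3,2] (-(3*s**3 + 18*s**2 - 3*s - 90)) ds = 1125/4.
Total enclosed area = 24 + 1125/4 = 1221/4.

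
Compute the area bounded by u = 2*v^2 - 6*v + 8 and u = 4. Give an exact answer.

Both boundary curves give u as a function of v, so integrate with respect to v. Setting them equal: 2*v^2 - 6*v + 4 = 0, i.e. 2*(v - 2)*(v - 1) = 0, so they meet at v = 1, 2.
For v in [1, 2], u = 2*v^2 - 6*v + 8 is on the left; area = ∫[1,2] (-(2*v^2 - 6*v + 4)) dv = 1/3.

1/3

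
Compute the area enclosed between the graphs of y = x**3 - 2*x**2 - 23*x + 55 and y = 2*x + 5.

2459/6

Set the curves equal: x**3 - 2*x**2 - 23*x + 55 = 2*x + 5, so x**3 - 2*x**2 - 25*x + 50 = 0, which factors as (x - 5)*(x - 2)*(x + 5) = 0. The curves meet at x = -5, 2, 5.
On [-5, 2], y = x**3 - 2*x**2 - 23*x + 55 is on top; that piece has area ∫[-5,2] (x**3 - 2*x**2 - 25*x + 50) dx = 4459/12.
On [2, 5], y = 2*x + 5 is on top; that piece has area ∫[2,5] (-(x**3 - 2*x**2 - 25*x + 50)) dx = 153/4.
Total enclosed area = 4459/12 + 153/4 = 2459/6.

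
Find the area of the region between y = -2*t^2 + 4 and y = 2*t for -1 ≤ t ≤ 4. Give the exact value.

The difference (-2*t^2 + 4) - (2*t) = -2*t^2 - 2*t + 4 changes sign at t = 1 inside [-1, 4], so split the integral there.
∫[-1,1] (-2*t^2 - 2*t + 4) dt = 20/3.
∫[1,4] (-2*t^2 - 2*t + 4) dt = -45; the area of that piece is 45.
Total area = 20/3 + 45 = 155/3.

155/3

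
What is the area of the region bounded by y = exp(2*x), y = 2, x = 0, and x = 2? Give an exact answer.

The difference (exp(2*x)) - (2) = exp(2*x) - 2 changes sign at x = log(2)/2 inside [0, 2], so split the integral there.
∫[0,log(2)/2] (exp(2*x) - 2) dx = 1/2 - log(2); the area of that piece is -1/2 + log(2).
∫[log(2)/2,2] (exp(2*x) - 2) dx = -5 + log(2) + exp(4)/2.
Total area = (-1/2 + log(2)) + (-5 + log(2) + exp(4)/2) = -11/2 + 2*log(2) + exp(4)/2.

-11/2 + 2*log(2) + exp(4)/2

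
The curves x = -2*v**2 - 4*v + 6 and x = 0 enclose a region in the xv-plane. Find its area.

Both boundary curves give x as a function of v, so integrate with respect to v. Setting them equal: -2*v**2 - 4*v + 6 = 0, i.e. -2*(v - 1)*(v + 3) = 0, so they meet at v = -3, 1.
For v in [-3, 1], x = -2*v**2 - 4*v + 6 is on the right; area = ∫[-3,1] (-2*v**2 - 4*v + 6) dv = 64/3.

64/3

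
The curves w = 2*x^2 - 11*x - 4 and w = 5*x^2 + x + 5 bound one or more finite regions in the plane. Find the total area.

4

Set the curves equal: 2*x^2 - 11*x - 4 = 5*x^2 + x + 5, so -3*x^2 - 12*x - 9 = 0, which factors as -3*(x + 1)*(x + 3) = 0. The curves meet at x = -3, -1.
On [-3, -1], w = 2*x^2 - 11*x - 4 is on top; that piece has area ∫[-3,-1] (-3*x^2 - 12*x - 9) dx = 4.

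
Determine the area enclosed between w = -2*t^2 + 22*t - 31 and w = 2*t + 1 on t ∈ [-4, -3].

On [-4, -3], (-2*t^2 + 22*t - 31) - (2*t + 1) = -2*t^2 + 20*t - 32 is ≤ 0 throughout, so the area is a single integral of |-2*t^2 + 20*t - 32|.
∫[-4,-3] (-2*t^2 + 20*t - 32) dt = -380/3; the area of that piece is 380/3.

380/3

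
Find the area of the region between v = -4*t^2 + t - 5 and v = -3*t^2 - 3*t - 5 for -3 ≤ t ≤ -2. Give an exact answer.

On [-3, -2], (-4*t^2 + t - 5) - (-3*t^2 - 3*t - 5) = -t^2 + 4*t is ≤ 0 throughout, so the area is a single integral of |-t^2 + 4*t|.
∫[-3,-2] (-t^2 + 4*t) dt = -49/3; the area of that piece is 49/3.

49/3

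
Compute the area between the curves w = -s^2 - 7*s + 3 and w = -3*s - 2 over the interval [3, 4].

64/3

On [3, 4], (-s^2 - 7*s + 3) - (-3*s - 2) = -s^2 - 4*s + 5 is ≤ 0 throughout, so the area is a single integral of |-s^2 - 4*s + 5|.
∫[3,4] (-s^2 - 4*s + 5) ds = -64/3; the area of that piece is 64/3.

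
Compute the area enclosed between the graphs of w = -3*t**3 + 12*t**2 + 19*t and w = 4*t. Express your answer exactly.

Set the curves equal: -3*t**3 + 12*t**2 + 19*t = 4*t, so -3*t**3 + 12*t**2 + 15*t = 0, which factors as -3*t*(t - 5)*(t + 1) = 0. The curves meet at t = -1, 0, 5.
On [-1, 0], w = 4*t is on top; that piece has area ∫[-1,0] (-(-3*t**3 + 12*t**2 + 15*t)) dt = 11/4.
On [0, 5], w = -3*t**3 + 12*t**2 + 19*t is on top; that piece has area ∫[0,5] (-3*t**3 + 12*t**2 + 15*t) dt = 875/4.
Total enclosed area = 11/4 + 875/4 = 443/2.

443/2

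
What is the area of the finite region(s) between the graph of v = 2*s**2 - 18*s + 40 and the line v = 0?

The curve meets the s-axis where 2*s**2 - 18*s + 40 = 0, i.e. 2*(s - 5)*(s - 4) = 0, at s = 4, 5.
On [4, 5] the curve lies below the axis; ∫[4,5] (2*s**2 - 18*s + 40) ds = -1/3, giving area 1/3.

1/3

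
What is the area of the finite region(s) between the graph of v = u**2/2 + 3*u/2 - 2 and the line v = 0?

125/12

The curve meets the u-axis where u**2/2 + 3*u/2 - 2 = 0, i.e. (u - 1)*(u + 4)/2 = 0, at u = -4, 1.
On [-4, 1] the curve lies below the axis; ∫[-4,1] (u**2/2 + 3*u/2 - 2) du = -125/12, giving area 125/12.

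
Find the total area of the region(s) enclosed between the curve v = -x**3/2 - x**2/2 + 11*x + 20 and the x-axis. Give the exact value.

3901/24

The curve meets the x-axis where -x**3/2 - x**2/2 + 11*x + 20 = 0, i.e. -(x - 5)*(x + 2)*(x + 4)/2 = 0, at x = -4, -2, 5.
On [-4, -2] the curve lies below the axis; ∫[-4,-2] (-x**3/2 - x**2/2 + 11*x + 20) dx = -16/3, giving area 16/3.
On [-2, 5] the curve lies above the axis; ∫[-2,5] (-x**3/2 - x**2/2 + 11*x + 20) dx = 3773/24, giving area 3773/24.
Total area = 16/3 + 3773/24 = 3901/24.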